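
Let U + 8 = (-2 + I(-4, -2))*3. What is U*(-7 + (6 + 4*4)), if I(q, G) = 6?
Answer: 60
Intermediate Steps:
U = 4 (U = -8 + (-2 + 6)*3 = -8 + 4*3 = -8 + 12 = 4)
U*(-7 + (6 + 4*4)) = 4*(-7 + (6 + 4*4)) = 4*(-7 + (6 + 16)) = 4*(-7 + 22) = 4*15 = 60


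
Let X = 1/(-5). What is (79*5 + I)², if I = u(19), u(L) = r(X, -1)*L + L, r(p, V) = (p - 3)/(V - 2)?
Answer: 42432196/225 ≈ 1.8859e+5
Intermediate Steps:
X = -⅕ ≈ -0.20000
r(p, V) = (-3 + p)/(-2 + V)
u(L) = 31*L/15 (u(L) = ((-3 - ⅕)/(-2 - 1))*L + L = (-16/5/(-3))*L + L = (-⅓*(-16/5))*L + L = 16*L/15 + L = 31*L/15)
I = 589/15 (I = (31/15)*19 = 589/15 ≈ 39.267)
(79*5 + I)² = (79*5 + 589/15)² = (395 + 589/15)² = (6514/15)² = 42432196/225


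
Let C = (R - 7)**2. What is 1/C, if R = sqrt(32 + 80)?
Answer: (7 - 4*sqrt(7))**(-2) ≈ 0.077894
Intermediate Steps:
R = 4*sqrt(7) (R = sqrt(112) = 4*sqrt(7) ≈ 10.583)
C = (-7 + 4*sqrt(7))**2 (C = (4*sqrt(7) - 7)**2 = (-7 + 4*sqrt(7))**2 ≈ 12.838)
1/C = 1/(161 - 56*sqrt(7))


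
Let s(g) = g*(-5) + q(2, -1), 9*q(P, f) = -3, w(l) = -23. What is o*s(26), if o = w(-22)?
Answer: 8993/3 ≈ 2997.7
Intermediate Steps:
q(P, f) = -⅓ (q(P, f) = (⅑)*(-3) = -⅓)
o = -23
s(g) = -⅓ - 5*g (s(g) = g*(-5) - ⅓ = -5*g - ⅓ = -⅓ - 5*g)
o*s(26) = -23*(-⅓ - 5*26) = -23*(-⅓ - 130) = -23*(-391/3) = 8993/3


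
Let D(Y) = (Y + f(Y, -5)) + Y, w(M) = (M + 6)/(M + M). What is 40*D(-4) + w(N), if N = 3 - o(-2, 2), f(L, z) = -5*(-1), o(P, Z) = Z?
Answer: -233/2 ≈ -116.50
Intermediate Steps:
f(L, z) = 5
N = 1 (N = 3 - 1*2 = 3 - 2 = 1)
w(M) = (6 + M)/(2*M) (w(M) = (6 + M)/((2*M)) = (6 + M)*(1/(2*M)) = (6 + M)/(2*M))
D(Y) = 5 + 2*Y (D(Y) = (Y + 5) + Y = (5 + Y) + Y = 5 + 2*Y)
40*D(-4) + w(N) = 40*(5 + 2*(-4)) + (½)*(6 + 1)/1 = 40*(5 - 8) + (½)*1*7 = 40*(-3) + 7/2 = -120 + 7/2 = -233/2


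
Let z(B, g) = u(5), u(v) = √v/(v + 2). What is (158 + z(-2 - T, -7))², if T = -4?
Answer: (1106 + √5)²/49 ≈ 25065.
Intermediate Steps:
u(v) = √v/(2 + v)
z(B, g) = √5/7 (z(B, g) = √5/(2 + 5) = √5/7)
(158 + z(-2 - T, -7))² = (158 + √5/7)²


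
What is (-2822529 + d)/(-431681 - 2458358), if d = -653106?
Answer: 3475635/2890039 ≈ 1.2026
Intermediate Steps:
(-2822529 + d)/(-431681 - 2458358) = (-2822529 - 653106)/(-431681 - 2458358) = -3475635/(-2890039) = -3475635*(-1/2890039) = 3475635/2890039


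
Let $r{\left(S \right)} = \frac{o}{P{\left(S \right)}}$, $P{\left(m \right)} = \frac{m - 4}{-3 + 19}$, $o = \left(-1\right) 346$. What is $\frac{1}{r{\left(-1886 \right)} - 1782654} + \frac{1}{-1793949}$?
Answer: $- \frac{3379887067}{3022095925159638} \approx -1.1184 \cdot 10^{-6}$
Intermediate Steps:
$o = -346$
$P{\left(m \right)} = - \frac{1}{4} + \frac{m}{16}$ ($P{\left(m \right)} = \frac{-4 + m}{16} = \left(-4 + m\right) \frac{1}{16} = - \frac{1}{4} + \frac{m}{16}$)
$r{\left(S \right)} = - \frac{346}{- \frac{1}{4} + \frac{S}{16}}$
$\frac{1}{r{\left(-1886 \right)} - 1782654} + \frac{1}{-1793949} = \frac{1}{- \frac{5536}{-4 - 1886} - 1782654} + \frac{1}{-1793949} = \frac{1}{- \frac{5536}{-1890} - 1782654} - \frac{1}{1793949} = \frac{1}{\left(-5536\right) \left(- \frac{1}{1890}\right) - 1782654} - \frac{1}{1793949} = \frac{1}{\frac{2768}{945} - 1782654} - \frac{1}{1793949} = \frac{1}{- \frac{1684605262}{945}} - \frac{1}{1793949} = - \frac{945}{1684605262} - \frac{1}{1793949} = - \frac{3379887067}{3022095925159638}$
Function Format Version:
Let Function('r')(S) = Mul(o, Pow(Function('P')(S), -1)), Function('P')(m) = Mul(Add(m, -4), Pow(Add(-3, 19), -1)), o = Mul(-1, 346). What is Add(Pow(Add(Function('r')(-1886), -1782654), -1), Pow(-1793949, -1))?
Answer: Rational(-3379887067, 3022095925159638) ≈ -1.1184e-6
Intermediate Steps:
o = -346
Function('P')(m) = Add(Rational(-1, 4), Mul(Rational(1, 16), m)) (Function('P')(m) = Mul(Add(-4, m), Pow(16, -1)) = Mul(Add(-4, m), Rational(1, 16)) = Add(Rational(-1, 4), Mul(Rational(1, 16), m)))
Function('r')(S) = Mul(-346, Pow(Add(Rational(-1, 4), Mul(Rational(1, 16), S)), -1))
Add(Pow(Add(Function('r')(-1886), -1782654), -1), Pow(-1793949, -1)) = Add(Pow(Add(Mul(-5536, Pow(Add(-4, -1886), -1)), -1782654), -1), Pow(-1793949, -1)) = Add(Pow(Add(Mul(-5536, Pow(-1890, -1)), -1782654), -1), Rational(-1, 1793949)) = Add(Pow(Add(Mul(-5536, Rational(-1, 1890)), -1782654), -1), Rational(-1, 1793949)) = Add(Pow(Add(Rational(2768, 945), -1782654), -1), Rational(-1, 1793949)) = Add(Pow(Rational(-1684605262, 945), -1), Rational(-1, 1793949)) = Add(Rational(-945, 1684605262), Rational(-1, 1793949)) = Rational(-3379887067, 3022095925159638)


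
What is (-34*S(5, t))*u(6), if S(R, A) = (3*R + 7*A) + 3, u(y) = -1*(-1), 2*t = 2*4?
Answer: -1564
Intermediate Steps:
t = 4 (t = (2*4)/2 = (½)*8 = 4)
u(y) = 1
S(R, A) = 3 + 3*R + 7*A
(-34*S(5, t))*u(6) = -34*(3 + 3*5 + 7*4)*1 = -34*(3 + 15 + 28)*1 = -34*46*1 = -1564*1 = -1564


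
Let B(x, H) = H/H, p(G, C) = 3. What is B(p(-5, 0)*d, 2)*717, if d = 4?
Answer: 717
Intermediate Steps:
B(x, H) = 1
B(p(-5, 0)*d, 2)*717 = 1*717 = 717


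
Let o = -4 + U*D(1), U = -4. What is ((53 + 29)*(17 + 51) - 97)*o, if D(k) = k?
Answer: -43832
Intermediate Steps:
o = -8 (o = -4 - 4*1 = -4 - 4 = -8)
((53 + 29)*(17 + 51) - 97)*o = ((53 + 29)*(17 + 51) - 97)*(-8) = (82*68 - 97)*(-8) = (5576 - 97)*(-8) = 5479*(-8) = -43832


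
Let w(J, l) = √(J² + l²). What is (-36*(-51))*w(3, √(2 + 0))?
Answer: 1836*√11 ≈ 6089.3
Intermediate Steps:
(-36*(-51))*w(3, √(2 + 0)) = (-36*(-51))*√(3² + (√(2 + 0))²) = 1836*√(9 + (√2)²) = 1836*√(9 + 2) = 1836*√11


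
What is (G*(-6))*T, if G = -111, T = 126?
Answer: 83916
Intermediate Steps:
(G*(-6))*T = -111*(-6)*126 = 666*126 = 83916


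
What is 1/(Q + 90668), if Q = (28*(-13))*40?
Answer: 1/76108 ≈ 1.3139e-5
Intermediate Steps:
Q = -14560 (Q = -364*40 = -14560)
1/(Q + 90668) = 1/(-14560 + 90668) = 1/76108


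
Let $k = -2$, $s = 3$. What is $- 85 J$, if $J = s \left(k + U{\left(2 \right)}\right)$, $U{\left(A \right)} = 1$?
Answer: $255$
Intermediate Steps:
$J = -3$ ($J = 3 \left(-2 + 1\right) = 3 \left(-1\right) = -3$)
$- 85 J = \left(-85\right) \left(-3\right) = 255$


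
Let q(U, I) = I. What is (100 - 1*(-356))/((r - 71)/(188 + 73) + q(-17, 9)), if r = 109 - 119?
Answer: 1102/21 ≈ 52.476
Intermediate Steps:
r = -10
(100 - 1*(-356))/((r - 71)/(188 + 73) + q(-17, 9)) = (100 - 1*(-356))/((-10 - 71)/(188 + 73) + 9) = (100 + 356)/(-81/261 + 9) = 456/(-81*1/261 + 9) = 456/(-9/29 + 9) = 456/(252/29) = 456*(29/252) = 1102/21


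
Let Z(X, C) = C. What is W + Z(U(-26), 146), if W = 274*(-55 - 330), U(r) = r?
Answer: -105344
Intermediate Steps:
W = -105490 (W = 274*(-385) = -105490)
W + Z(U(-26), 146) = -105490 + 146 = -105344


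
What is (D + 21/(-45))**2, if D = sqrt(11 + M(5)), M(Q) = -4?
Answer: 1624/225 - 14*sqrt(7)/15 ≈ 4.7484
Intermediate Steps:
D = sqrt(7) (D = sqrt(11 - 4) = sqrt(7) ≈ 2.6458)
(D + 21/(-45))**2 = (sqrt(7) + 21/(-45))**2 = (sqrt(7) + 21*(-1/45))**2 = (sqrt(7) - 7/15)**2 = (-7/15 + sqrt(7))**2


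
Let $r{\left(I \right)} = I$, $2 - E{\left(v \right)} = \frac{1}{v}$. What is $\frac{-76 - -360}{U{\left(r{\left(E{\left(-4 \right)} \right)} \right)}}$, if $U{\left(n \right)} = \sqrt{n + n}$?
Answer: $\frac{284 \sqrt{2}}{3} \approx 133.88$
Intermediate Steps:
$E{\left(v \right)} = 2 - \frac{1}{v}$
$U{\left(n \right)} = \sqrt{2} \sqrt{n}$ ($U{\left(n \right)} = \sqrt{2 n} = \sqrt{2} \sqrt{n}$)
$\frac{-76 - -360}{U{\left(r{\left(E{\left(-4 \right)} \right)} \right)}} = \frac{-76 - -360}{\sqrt{2} \sqrt{2 - \frac{1}{-4}}} = \frac{-76 + 360}{\sqrt{2} \sqrt{2 - - \frac{1}{4}}} = \frac{284}{\sqrt{2} \sqrt{2 + \frac{1}{4}}} = \frac{284}{\sqrt{2} \sqrt{\frac{9}{4}}} = \frac{284}{\sqrt{2} \cdot \frac{3}{2}} = \frac{284}{\frac{3}{2} \sqrt{2}} = 284 \frac{\sqrt{2}}{3} = \frac{284 \sqrt{2}}{3}$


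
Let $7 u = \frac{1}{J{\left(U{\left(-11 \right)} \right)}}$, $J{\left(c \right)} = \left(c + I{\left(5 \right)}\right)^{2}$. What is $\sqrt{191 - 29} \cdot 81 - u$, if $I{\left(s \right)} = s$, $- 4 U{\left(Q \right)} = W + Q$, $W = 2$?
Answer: $- \frac{16}{5887} + 729 \sqrt{2} \approx 1031.0$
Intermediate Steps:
$U{\left(Q \right)} = - \frac{1}{2} - \frac{Q}{4}$ ($U{\left(Q \right)} = - \frac{2 + Q}{4} = - \frac{1}{2} - \frac{Q}{4}$)
$J{\left(c \right)} = \left(5 + c\right)^{2}$ ($J{\left(c \right)} = \left(c + 5\right)^{2} = \left(5 + c\right)^{2}$)
$u = \frac{16}{5887}$ ($u = \frac{1}{7 \left(5 - - \frac{9}{4}\right)^{2}} = \frac{1}{7 \left(5 + \left(- \frac{1}{2} + \frac{11}{4}\right)\right)^{2}} = \frac{1}{7 \left(5 + \frac{9}{4}\right)^{2}} = \frac{1}{7 \left(\frac{29}{4}\right)^{2}} = \frac{1}{7 \cdot \frac{841}{16}} = \frac{1}{7} \cdot \frac{16}{841} = \frac{16}{5887} \approx 0.0027179$)
$\sqrt{191 - 29} \cdot 81 - u = \sqrt{191 - 29} \cdot 81 - \frac{16}{5887} = \sqrt{162} \cdot 81 - \frac{16}{5887} = 9 \sqrt{2} \cdot 81 - \frac{16}{5887} = 729 \sqrt{2} - \frac{16}{5887} = - \frac{16}{5887} + 729 \sqrt{2}$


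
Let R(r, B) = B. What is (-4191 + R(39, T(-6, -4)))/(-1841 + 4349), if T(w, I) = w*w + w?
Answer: -73/44 ≈ -1.6591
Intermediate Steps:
T(w, I) = w + w² (T(w, I) = w² + w = w + w²)
(-4191 + R(39, T(-6, -4)))/(-1841 + 4349) = (-4191 - 6*(1 - 6))/(-1841 + 4349) = (-4191 - 6*(-5))/2508 = (-4191 + 30)*(1/2508) = -4161*1/2508 = -73/44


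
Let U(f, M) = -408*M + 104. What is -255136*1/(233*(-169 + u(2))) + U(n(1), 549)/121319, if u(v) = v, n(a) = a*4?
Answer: 22241138416/4720643609 ≈ 4.7115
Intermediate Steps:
n(a) = 4*a
U(f, M) = 104 - 408*M
-255136*1/(233*(-169 + u(2))) + U(n(1), 549)/121319 = -255136*1/(233*(-169 + 2)) + (104 - 408*549)/121319 = -255136/(233*(-167)) + (104 - 223992)*(1/121319) = -255136/(-38911) - 223888*1/121319 = -255136*(-1/38911) - 223888/121319 = 255136/38911 - 223888/121319 = 22241138416/4720643609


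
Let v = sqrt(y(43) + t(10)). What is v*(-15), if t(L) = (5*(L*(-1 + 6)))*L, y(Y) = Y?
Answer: -15*sqrt(2543) ≈ -756.42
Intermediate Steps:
t(L) = 25*L**2 (t(L) = (5*(L*5))*L = (5*(5*L))*L = (25*L)*L = 25*L**2)
v = sqrt(2543) (v = sqrt(43 + 25*10**2) = sqrt(43 + 25*100) = sqrt(43 + 2500) = sqrt(2543) ≈ 50.428)
v*(-15) = sqrt(2543)*(-15) = -15*sqrt(2543)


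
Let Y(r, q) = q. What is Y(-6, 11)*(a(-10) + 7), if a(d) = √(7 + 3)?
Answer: 77 + 11*√10 ≈ 111.79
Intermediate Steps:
a(d) = √10
Y(-6, 11)*(a(-10) + 7) = 11*(√10 + 7) = 11*(7 + √10) = 77 + 11*√10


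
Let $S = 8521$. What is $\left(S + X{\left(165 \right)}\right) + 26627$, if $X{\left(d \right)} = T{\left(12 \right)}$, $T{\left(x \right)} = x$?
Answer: $35160$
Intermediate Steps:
$X{\left(d \right)} = 12$
$\left(S + X{\left(165 \right)}\right) + 26627 = \left(8521 + 12\right) + 26627 = 8533 + 26627 = 35160$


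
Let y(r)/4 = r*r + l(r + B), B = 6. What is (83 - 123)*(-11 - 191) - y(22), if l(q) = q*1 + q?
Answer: 5920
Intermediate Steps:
l(q) = 2*q (l(q) = q + q = 2*q)
y(r) = 48 + 4*r² + 8*r (y(r) = 4*(r*r + 2*(r + 6)) = 4*(r² + 2*(6 + r)) = 4*(r² + (12 + 2*r)) = 4*(12 + r² + 2*r) = 48 + 4*r² + 8*r)
(83 - 123)*(-11 - 191) - y(22) = (83 - 123)*(-11 - 191) - (48 + 4*22² + 8*22) = -40*(-202) - (48 + 4*484 + 176) = 8080 - (48 + 1936 + 176) = 8080 - 1*2160 = 8080 - 2160 = 5920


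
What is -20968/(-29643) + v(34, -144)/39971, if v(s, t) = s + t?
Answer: 834851198/1184860353 ≈ 0.70460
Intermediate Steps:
-20968/(-29643) + v(34, -144)/39971 = -20968/(-29643) + (34 - 144)/39971 = -20968*(-1/29643) - 110*1/39971 = 20968/29643 - 110/39971 = 834851198/1184860353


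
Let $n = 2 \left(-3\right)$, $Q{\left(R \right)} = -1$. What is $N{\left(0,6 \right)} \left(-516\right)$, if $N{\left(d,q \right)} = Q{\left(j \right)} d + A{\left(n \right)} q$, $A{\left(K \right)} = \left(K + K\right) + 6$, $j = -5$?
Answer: $18576$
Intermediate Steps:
$n = -6$
$A{\left(K \right)} = 6 + 2 K$ ($A{\left(K \right)} = 2 K + 6 = 6 + 2 K$)
$N{\left(d,q \right)} = - d - 6 q$ ($N{\left(d,q \right)} = - d + \left(6 + 2 \left(-6\right)\right) q = - d + \left(6 - 12\right) q = - d - 6 q$)
$N{\left(0,6 \right)} \left(-516\right) = \left(\left(-1\right) 0 - 36\right) \left(-516\right) = \left(0 - 36\right) \left(-516\right) = \left(-36\right) \left(-516\right) = 18576$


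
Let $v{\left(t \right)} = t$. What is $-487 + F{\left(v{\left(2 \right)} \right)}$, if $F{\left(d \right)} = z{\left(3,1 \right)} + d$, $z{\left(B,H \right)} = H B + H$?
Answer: $-481$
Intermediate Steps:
$z{\left(B,H \right)} = H + B H$ ($z{\left(B,H \right)} = B H + H = H + B H$)
$F{\left(d \right)} = 4 + d$ ($F{\left(d \right)} = 1 \left(1 + 3\right) + d = 1 \cdot 4 + d = 4 + d$)
$-487 + F{\left(v{\left(2 \right)} \right)} = -487 + \left(4 + 2\right) = -487 + 6 = -481$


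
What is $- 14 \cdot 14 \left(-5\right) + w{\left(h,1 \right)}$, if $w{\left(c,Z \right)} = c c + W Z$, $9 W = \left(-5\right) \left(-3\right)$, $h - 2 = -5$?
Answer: $\frac{2972}{3} \approx 990.67$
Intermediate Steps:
$h = -3$ ($h = 2 - 5 = -3$)
$W = \frac{5}{3}$ ($W = \frac{\left(-5\right) \left(-3\right)}{9} = \frac{1}{9} \cdot 15 = \frac{5}{3} \approx 1.6667$)
$w{\left(c,Z \right)} = c^{2} + \frac{5 Z}{3}$ ($w{\left(c,Z \right)} = c c + \frac{5 Z}{3} = c^{2} + \frac{5 Z}{3}$)
$- 14 \cdot 14 \left(-5\right) + w{\left(h,1 \right)} = - 14 \cdot 14 \left(-5\right) + \left(\left(-3\right)^{2} + \frac{5}{3} \cdot 1\right) = \left(-14\right) \left(-70\right) + \left(9 + \frac{5}{3}\right) = 980 + \frac{32}{3} = \frac{2972}{3}$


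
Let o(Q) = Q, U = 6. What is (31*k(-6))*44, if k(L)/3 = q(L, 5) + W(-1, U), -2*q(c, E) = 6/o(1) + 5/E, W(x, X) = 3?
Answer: -2046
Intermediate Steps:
q(c, E) = -3 - 5/(2*E) (q(c, E) = -(6/1 + 5/E)/2 = -(6*1 + 5/E)/2 = -(6 + 5/E)/2 = -3 - 5/(2*E))
k(L) = -3/2 (k(L) = 3*((-3 - 5/2/5) + 3) = 3*((-3 - 5/2*⅕) + 3) = 3*((-3 - ½) + 3) = 3*(-7/2 + 3) = 3*(-½) = -3/2)
(31*k(-6))*44 = (31*(-3/2))*44 = -93/2*44 = -2046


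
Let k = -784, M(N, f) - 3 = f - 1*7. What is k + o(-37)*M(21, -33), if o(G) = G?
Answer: 585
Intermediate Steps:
M(N, f) = -4 + f (M(N, f) = 3 + (f - 1*7) = 3 + (f - 7) = 3 + (-7 + f) = -4 + f)
k + o(-37)*M(21, -33) = -784 - 37*(-4 - 33) = -784 - 37*(-37) = -784 + 1369 = 585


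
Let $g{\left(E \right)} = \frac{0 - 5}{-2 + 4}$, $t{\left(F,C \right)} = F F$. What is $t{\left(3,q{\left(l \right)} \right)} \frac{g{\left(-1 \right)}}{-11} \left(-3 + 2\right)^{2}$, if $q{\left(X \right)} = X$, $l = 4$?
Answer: $\frac{45}{22} \approx 2.0455$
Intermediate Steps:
$t{\left(F,C \right)} = F^{2}$
$g{\left(E \right)} = - \frac{5}{2}$
$t{\left(3,q{\left(l \right)} \right)} \frac{g{\left(-1 \right)}}{-11} \left(-3 + 2\right)^{2} = 3^{2} \left(- \frac{5}{2 \left(-11\right)}\right) \left(-3 + 2\right)^{2} = 9 \left(\left(- \frac{5}{2}\right) \left(- \frac{1}{11}\right)\right) \left(-1\right)^{2} = 9 \cdot \frac{5}{22} \cdot 1 = \frac{45}{22} \cdot 1 = \frac{45}{22}$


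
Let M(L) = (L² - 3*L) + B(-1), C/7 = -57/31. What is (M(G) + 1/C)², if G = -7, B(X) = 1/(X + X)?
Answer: 3069049201/636804 ≈ 4819.5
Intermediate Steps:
C = -399/31 (C = 7*(-57/31) = -399/31 ≈ -12.871)
B(X) = 1/(2*X)
M(L) = -½ + L² - 3*L (M(L) = (L² - 3*L) + (½)/(-1) = (L² - 3*L) + (½)*(-1) = (L² - 3*L) - ½ = -½ + L² - 3*L)
(M(G) + 1/C)² = ((-½ + (-7)² - 3*(-7)) + 1/(-399/31))² = ((-½ + 49 + 21) - 31/399)² = (139/2 - 31/399)² = (55399/798)² = 3069049201/636804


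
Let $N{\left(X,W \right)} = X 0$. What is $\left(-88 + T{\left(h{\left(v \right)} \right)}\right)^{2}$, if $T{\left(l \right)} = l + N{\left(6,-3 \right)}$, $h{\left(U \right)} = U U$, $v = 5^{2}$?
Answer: $288369$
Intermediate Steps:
$N{\left(X,W \right)} = 0$
$v = 25$
$h{\left(U \right)} = U^{2}$
$T{\left(l \right)} = l$ ($T{\left(l \right)} = l + 0 = l$)
$\left(-88 + T{\left(h{\left(v \right)} \right)}\right)^{2} = \left(-88 + 25^{2}\right)^{2} = \left(-88 + 625\right)^{2} = 537^{2} = 288369$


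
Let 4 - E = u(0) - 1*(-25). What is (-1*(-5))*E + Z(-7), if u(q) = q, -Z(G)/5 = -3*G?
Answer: -210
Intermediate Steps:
Z(G) = 15*G (Z(G) = -(-15)*G = 15*G)
E = -21 (E = 4 - (0 - 1*(-25)) = 4 - (0 + 25) = 4 - 1*25 = 4 - 25 = -21)
(-1*(-5))*E + Z(-7) = -1*(-5)*(-21) + 15*(-7) = 5*(-21) - 105 = -105 - 105 = -210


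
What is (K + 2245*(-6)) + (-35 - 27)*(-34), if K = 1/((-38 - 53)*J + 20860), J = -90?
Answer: -330066099/29050 ≈ -11362.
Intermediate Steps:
K = 1/29050 (K = 1/((-38 - 53)*(-90) + 20860) = 1/(-91*(-90) + 20860) = 1/(8190 + 20860) = 1/29050 ≈ 3.4423e-5)
(K + 2245*(-6)) + (-35 - 27)*(-34) = (1/29050 + 2245*(-6)) + (-35 - 27)*(-34) = (1/29050 - 13470) - 62*(-34) = -391303499/29050 + 2108 = -330066099/29050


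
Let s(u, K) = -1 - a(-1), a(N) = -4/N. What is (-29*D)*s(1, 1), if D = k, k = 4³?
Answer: 9280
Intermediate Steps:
s(u, K) = -5 (s(u, K) = -1 - (-4)/(-1) = -1 - (-4)*(-1) = -1 - 1*4 = -1 - 4 = -5)
k = 64
D = 64
(-29*D)*s(1, 1) = -29*64*(-5) = -1856*(-5) = 9280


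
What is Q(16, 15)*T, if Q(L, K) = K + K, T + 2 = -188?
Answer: -5700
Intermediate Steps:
T = -190 (T = -2 - 188 = -190)
Q(L, K) = 2*K
Q(16, 15)*T = (2*15)*(-190) = 30*(-190) = -5700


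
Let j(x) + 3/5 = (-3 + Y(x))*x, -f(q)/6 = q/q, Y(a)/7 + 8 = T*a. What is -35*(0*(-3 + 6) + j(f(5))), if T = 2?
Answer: -30009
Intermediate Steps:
Y(a) = -56 + 14*a (Y(a) = -56 + 7*(2*a) = -56 + 14*a)
f(q) = -6 (f(q) = -6*q/q = -6*1 = -6)
j(x) = -⅗ + x*(-59 + 14*x) (j(x) = -⅗ + (-3 + (-56 + 14*x))*x = -⅗ + (-59 + 14*x)*x = -⅗ + x*(-59 + 14*x))
-35*(0*(-3 + 6) + j(f(5))) = -35*(0*(-3 + 6) + (-⅗ - 59*(-6) + 14*(-6)²)) = -35*(0*3 + (-⅗ + 354 + 14*36)) = -35*(0 + (-⅗ + 354 + 504)) = -35*(0 + 4287/5) = -35*4287/5 = -30009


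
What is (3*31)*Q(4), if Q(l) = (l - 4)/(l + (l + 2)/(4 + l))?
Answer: 0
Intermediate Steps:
Q(l) = (-4 + l)/(l + (2 + l)/(4 + l))
(3*31)*Q(4) = (3*31)*((-16 + 4**2)/(2 + 4**2 + 5*4)) = 93*((-16 + 16)/(2 + 16 + 20)) = 93*(0/38) = 93*((1/38)*0) = 93*0 = 0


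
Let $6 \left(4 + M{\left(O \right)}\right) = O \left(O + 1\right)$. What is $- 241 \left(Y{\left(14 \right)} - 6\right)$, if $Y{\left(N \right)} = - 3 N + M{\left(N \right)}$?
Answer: $4097$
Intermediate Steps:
$M{\left(O \right)} = -4 + \frac{O \left(1 + O\right)}{6}$ ($M{\left(O \right)} = -4 + \frac{O \left(O + 1\right)}{6} = -4 + \frac{O \left(1 + O\right)}{6}$)
$Y{\left(N \right)} = -4 - \frac{17 N}{6} + \frac{N^{2}}{6}$ ($Y{\left(N \right)} = - 3 N + \left(-4 + \frac{N}{6} + \frac{N^{2}}{6}\right) = -4 - \frac{17 N}{6} + \frac{N^{2}}{6}$)
$- 241 \left(Y{\left(14 \right)} - 6\right) = - 241 \left(\left(-4 - \frac{119}{3} + \frac{14^{2}}{6}\right) - 6\right) = - 241 \left(\left(-4 - \frac{119}{3} + \frac{1}{6} \cdot 196\right) - 6\right) = - 241 \left(\left(-4 - \frac{119}{3} + \frac{98}{3}\right) - 6\right) = - 241 \left(-11 - 6\right) = \left(-241\right) \left(-17\right) = 4097$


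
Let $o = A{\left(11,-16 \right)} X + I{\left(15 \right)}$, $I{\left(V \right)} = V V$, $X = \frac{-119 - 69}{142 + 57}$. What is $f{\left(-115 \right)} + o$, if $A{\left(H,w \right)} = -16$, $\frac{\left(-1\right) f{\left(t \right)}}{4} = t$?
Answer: $\frac{139323}{199} \approx 700.12$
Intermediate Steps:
$f{\left(t \right)} = - 4 t$
$X = - \frac{188}{199} \approx -0.94472$
$I{\left(V \right)} = V^{2}$
$o = \frac{47783}{199}$ ($o = \left(-16\right) \left(- \frac{188}{199}\right) + 15^{2} = \frac{3008}{199} + 225 = \frac{47783}{199} \approx 240.12$)
$f{\left(-115 \right)} + o = \left(-4\right) \left(-115\right) + \frac{47783}{199} = 460 + \frac{47783}{199} = \frac{139323}{199}$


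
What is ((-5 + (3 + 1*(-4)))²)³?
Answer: 46656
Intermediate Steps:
((-5 + (3 + 1*(-4)))²)³ = ((-5 + (3 - 4))²)³ = ((-5 - 1)²)³ = ((-6)²)³ = 36³ = 46656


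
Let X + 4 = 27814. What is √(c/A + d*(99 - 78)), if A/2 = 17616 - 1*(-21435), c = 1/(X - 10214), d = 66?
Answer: √72713147906949812186/229047132 ≈ 37.229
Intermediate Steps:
X = 27810 (X = -4 + 27814 = 27810)
c = 1/17596 (c = 1/(27810 - 10214) = 1/17596 ≈ 5.6831e-5)
A = 78102 (A = 2*(17616 - 1*(-21435)) = 2*(17616 + 21435) = 2*39051 = 78102)
√(c/A + d*(99 - 78)) = √((1/17596)/78102 + 66*(99 - 78)) = √((1/17596)*(1/78102) + 66*21) = √(1/1374282792 + 1386) = √(1904755949713/1374282792) = √72713147906949812186/229047132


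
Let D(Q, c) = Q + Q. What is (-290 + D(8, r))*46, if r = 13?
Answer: -12604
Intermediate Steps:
D(Q, c) = 2*Q
(-290 + D(8, r))*46 = (-290 + 2*8)*46 = (-290 + 16)*46 = -274*46 = -12604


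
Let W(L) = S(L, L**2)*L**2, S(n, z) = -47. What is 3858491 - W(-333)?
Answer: 9070274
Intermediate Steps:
W(L) = -47*L**2
3858491 - W(-333) = 3858491 - (-47)*(-333)**2 = 3858491 - (-47)*110889 = 3858491 - 1*(-5211783) = 3858491 + 5211783 = 9070274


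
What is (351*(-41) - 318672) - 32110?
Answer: -365173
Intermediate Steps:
(351*(-41) - 318672) - 32110 = (-14391 - 318672) - 32110 = -333063 - 32110 = -365173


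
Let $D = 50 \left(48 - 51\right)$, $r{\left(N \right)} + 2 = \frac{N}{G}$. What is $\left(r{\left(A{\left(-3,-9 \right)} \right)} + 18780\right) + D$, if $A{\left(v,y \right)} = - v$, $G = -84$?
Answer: $\frac{521583}{28} \approx 18628.0$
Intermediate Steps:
$r{\left(N \right)} = -2 - \frac{N}{84}$ ($r{\left(N \right)} = -2 + \frac{N}{-84} = -2 + N \left(- \frac{1}{84}\right) = -2 - \frac{N}{84}$)
$D = -150$ ($D = 50 \left(-3\right) = -150$)
$\left(r{\left(A{\left(-3,-9 \right)} \right)} + 18780\right) + D = \left(\left(-2 - \frac{\left(-1\right) \left(-3\right)}{84}\right) + 18780\right) - 150 = \left(\left(-2 - \frac{1}{28}\right) + 18780\right) - 150 = \left(- \frac{57}{28} + 18780\right) - 150 = \frac{525783}{28} - 150 = \frac{521583}{28}$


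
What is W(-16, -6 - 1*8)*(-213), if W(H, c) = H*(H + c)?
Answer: -102240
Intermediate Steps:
W(-16, -6 - 1*8)*(-213) = -16*(-16 + (-6 - 1*8))*(-213) = -16*(-16 + (-6 - 8))*(-213) = -16*(-16 - 14)*(-213) = -16*(-30)*(-213) = 480*(-213) = -102240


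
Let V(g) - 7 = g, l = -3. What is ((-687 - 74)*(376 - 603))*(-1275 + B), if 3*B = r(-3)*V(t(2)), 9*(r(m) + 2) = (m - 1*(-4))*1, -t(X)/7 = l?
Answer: -6029043047/27 ≈ -2.2330e+8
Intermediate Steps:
t(X) = 21 (t(X) = -7*(-3) = 21)
r(m) = -14/9 + m/9 (r(m) = -2 + ((m - 1*(-4))*1)/9 = -2 + ((m + 4)*1)/9 = -2 + ((4 + m)*1)/9 = -2 + (4 + m)/9 = -2 + (4/9 + m/9) = -14/9 + m/9)
V(g) = 7 + g
B = -476/27 (B = ((-14/9 + (⅑)*(-3))*(7 + 21))/3 = ((-14/9 - ⅓)*28)/3 = (-17/9*28)/3 = (⅓)*(-476/9) = -476/27 ≈ -17.630)
((-687 - 74)*(376 - 603))*(-1275 + B) = ((-687 - 74)*(376 - 603))*(-1275 - 476/27) = -761*(-227)*(-34901/27) = 172747*(-34901/27) = -6029043047/27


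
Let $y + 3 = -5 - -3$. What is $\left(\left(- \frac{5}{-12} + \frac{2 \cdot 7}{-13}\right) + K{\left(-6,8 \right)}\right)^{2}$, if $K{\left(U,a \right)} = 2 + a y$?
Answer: $\frac{36372961}{24336} \approx 1494.6$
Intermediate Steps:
$y = -5$ ($y = -3 - 2 = -5$)
$K{\left(U,a \right)} = 2 - 5 a$ ($K{\left(U,a \right)} = 2 + a \left(-5\right) = 2 - 5 a$)
$\left(\left(- \frac{5}{-12} + \frac{2 \cdot 7}{-13}\right) + K{\left(-6,8 \right)}\right)^{2} = \left(\left(- \frac{5}{-12} + \frac{2 \cdot 7}{-13}\right) + \left(2 - 40\right)\right)^{2} = \left(\left(\left(-5\right) \left(- \frac{1}{12}\right) + 14 \left(- \frac{1}{13}\right)\right) + \left(2 - 40\right)\right)^{2} = \left(\left(\frac{5}{12} - \frac{14}{13}\right) - 38\right)^{2} = \left(- \frac{103}{156} - 38\right)^{2} = \left(- \frac{6031}{156}\right)^{2} = \frac{36372961}{24336}$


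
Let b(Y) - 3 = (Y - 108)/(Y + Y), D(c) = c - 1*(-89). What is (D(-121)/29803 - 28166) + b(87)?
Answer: -48682040039/1728574 ≈ -28163.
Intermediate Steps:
D(c) = 89 + c (D(c) = c + 89 = 89 + c)
b(Y) = 3 + (-108 + Y)/(2*Y) (b(Y) = 3 + (Y - 108)/(Y + Y) = 3 + (-108 + Y)/((2*Y)) = 3 + (-108 + Y)*(1/(2*Y)) = 3 + (-108 + Y)/(2*Y))
(D(-121)/29803 - 28166) + b(87) = ((89 - 121)/29803 - 28166) + (7/2 - 54/87) = (-32*1/29803 - 28166) + (7/2 - 54*1/87) = (-32/29803 - 28166) + (7/2 - 18/29) = -839431330/29803 + 167/58 = -48682040039/1728574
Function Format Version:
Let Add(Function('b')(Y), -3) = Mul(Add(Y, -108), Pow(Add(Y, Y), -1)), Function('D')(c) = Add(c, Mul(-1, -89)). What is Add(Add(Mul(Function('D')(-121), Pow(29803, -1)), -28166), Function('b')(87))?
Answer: Rational(-48682040039, 1728574) ≈ -28163.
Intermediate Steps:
Function('D')(c) = Add(89, c) (Function('D')(c) = Add(c, 89) = Add(89, c))
Function('b')(Y) = Add(3, Mul(Rational(1, 2), Pow(Y, -1), Add(-108, Y))) (Function('b')(Y) = Add(3, Mul(Add(Y, -108), Pow(Add(Y, Y), -1))) = Add(3, Mul(Add(-108, Y), Pow(Mul(2, Y), -1))) = Add(3, Mul(Add(-108, Y), Mul(Rational(1, 2), Pow(Y, -1)))) = Add(3, Mul(Rational(1, 2), Pow(Y, -1), Add(-108, Y))))
Add(Add(Mul(Function('D')(-121), Pow(29803, -1)), -28166), Function('b')(87)) = Add(Add(Mul(Add(89, -121), Pow(29803, -1)), -28166), Add(Rational(7, 2), Mul(-54, Pow(87, -1)))) = Add(Add(Mul(-32, Rational(1, 29803)), -28166), Add(Rational(7, 2), Mul(-54, Rational(1, 87)))) = Add(Add(Rational(-32, 29803), -28166), Add(Rational(7, 2), Rational(-18, 29))) = Add(Rational(-839431330, 29803), Rational(167, 58)) = Rational(-48682040039, 1728574)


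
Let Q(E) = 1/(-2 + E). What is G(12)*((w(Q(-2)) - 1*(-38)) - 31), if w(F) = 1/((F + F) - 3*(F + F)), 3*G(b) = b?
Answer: 32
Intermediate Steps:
G(b) = b/3
w(F) = -1/(4*F) (w(F) = 1/(2*F - 6*F) = 1/(-4*F) = -1/(4*F))
G(12)*((w(Q(-2)) - 1*(-38)) - 31) = ((⅓)*12)*((-1/(4*(1/(-2 - 2))) - 1*(-38)) - 31) = 4*((-1/(4*(1/(-4))) + 38) - 31) = 4*((-1/(4*(-¼)) + 38) - 31) = 4*((-¼*(-4) + 38) - 31) = 4*((1 + 38) - 31) = 4*(39 - 31) = 4*8 = 32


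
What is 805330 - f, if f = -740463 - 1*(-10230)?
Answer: 1535563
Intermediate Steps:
f = -730233 (f = -740463 + 10230 = -730233)
805330 - f = 805330 - 1*(-730233) = 805330 + 730233 = 1535563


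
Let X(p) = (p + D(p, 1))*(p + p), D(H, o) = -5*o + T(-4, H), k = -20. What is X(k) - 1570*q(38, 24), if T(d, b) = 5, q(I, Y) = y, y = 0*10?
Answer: 800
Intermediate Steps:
y = 0
q(I, Y) = 0
D(H, o) = 5 - 5*o (D(H, o) = -5*o + 5 = 5 - 5*o)
X(p) = 2*p² (X(p) = (p + (5 - 5*1))*(p + p) = (p + (5 - 5))*(2*p) = (p + 0)*(2*p) = p*(2*p) = 2*p²)
X(k) - 1570*q(38, 24) = 2*(-20)² - 1570*0 = 2*400 + 0 = 800 + 0 = 800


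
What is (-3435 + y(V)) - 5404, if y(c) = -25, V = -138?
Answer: -8864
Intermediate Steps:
(-3435 + y(V)) - 5404 = (-3435 - 25) - 5404 = -3460 - 5404 = -8864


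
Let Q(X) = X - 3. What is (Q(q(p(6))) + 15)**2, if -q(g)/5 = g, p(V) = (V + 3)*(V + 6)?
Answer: 278784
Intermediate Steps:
p(V) = (3 + V)*(6 + V)
q(g) = -5*g
Q(X) = -3 + X
(Q(q(p(6))) + 15)**2 = ((-3 - 5*(18 + 6**2 + 9*6)) + 15)**2 = ((-3 - 5*(18 + 36 + 54)) + 15)**2 = ((-3 - 5*108) + 15)**2 = ((-3 - 540) + 15)**2 = (-543 + 15)**2 = (-528)**2 = 278784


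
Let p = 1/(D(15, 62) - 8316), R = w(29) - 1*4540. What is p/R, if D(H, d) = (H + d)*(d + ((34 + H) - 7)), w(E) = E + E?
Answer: 1/1380456 ≈ 7.2440e-7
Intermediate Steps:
w(E) = 2*E
D(H, d) = (H + d)*(27 + H + d) (D(H, d) = (H + d)*(d + (27 + H)) = (H + d)*(27 + H + d))
R = -4482 (R = 2*29 - 1*4540 = 58 - 4540 = -4482)
p = -1/308 (p = 1/((15**2 + 62**2 + 27*15 + 27*62 + 2*15*62) - 8316) = 1/((225 + 3844 + 405 + 1674 + 1860) - 8316) = 1/(8008 - 8316) = 1/(-308) = -1/308 ≈ -0.0032468)
p/R = -1/308/(-4482) = -1/308*(-1/4482) = 1/1380456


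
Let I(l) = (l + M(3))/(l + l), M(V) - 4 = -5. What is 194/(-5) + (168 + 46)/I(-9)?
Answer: 1732/5 ≈ 346.40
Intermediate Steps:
M(V) = -1 (M(V) = 4 - 5 = -1)
I(l) = (-1 + l)/(2*l) (I(l) = (l - 1)/(l + l) = (-1 + l)/((2*l)) = (-1 + l)*(1/(2*l)) = (-1 + l)/(2*l))
194/(-5) + (168 + 46)/I(-9) = 194/(-5) + (168 + 46)/(((½)*(-1 - 9)/(-9))) = 194*(-⅕) + 214/(((½)*(-⅑)*(-10))) = -194/5 + 214/(5/9) = -194/5 + 214*(9/5) = -194/5 + 1926/5 = 1732/5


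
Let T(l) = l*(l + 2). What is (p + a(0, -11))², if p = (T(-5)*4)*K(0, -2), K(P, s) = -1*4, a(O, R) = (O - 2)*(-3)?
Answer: 54756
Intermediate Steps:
a(O, R) = 6 - 3*O (a(O, R) = (-2 + O)*(-3) = 6 - 3*O)
K(P, s) = -4
T(l) = l*(2 + l)
p = -240 (p = (-5*(2 - 5)*4)*(-4) = (-5*(-3)*4)*(-4) = (15*4)*(-4) = 60*(-4) = -240)
(p + a(0, -11))² = (-240 + (6 - 3*0))² = (-240 + (6 + 0))² = (-240 + 6)² = (-234)² = 54756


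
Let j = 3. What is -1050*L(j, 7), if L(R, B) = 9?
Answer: -9450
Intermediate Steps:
-1050*L(j, 7) = -1050*9 = -9450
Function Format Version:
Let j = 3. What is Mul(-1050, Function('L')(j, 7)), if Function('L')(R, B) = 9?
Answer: -9450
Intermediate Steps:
Mul(-1050, Function('L')(j, 7)) = Mul(-1050, 9) = -9450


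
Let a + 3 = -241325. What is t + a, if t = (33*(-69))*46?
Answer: -346070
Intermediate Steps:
t = -104742 (t = -2277*46 = -104742)
a = -241328 (a = -3 - 241325 = -241328)
t + a = -104742 - 241328 = -346070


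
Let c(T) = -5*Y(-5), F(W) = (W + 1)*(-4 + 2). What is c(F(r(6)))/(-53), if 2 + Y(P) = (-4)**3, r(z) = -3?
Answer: -330/53 ≈ -6.2264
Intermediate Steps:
Y(P) = -66 (Y(P) = -2 + (-4)**3 = -2 - 64 = -66)
F(W) = -2 - 2*W (F(W) = (1 + W)*(-2) = -2 - 2*W)
c(T) = 330 (c(T) = -5*(-66) = 330)
c(F(r(6)))/(-53) = 330/(-53) = 330*(-1/53) = -330/53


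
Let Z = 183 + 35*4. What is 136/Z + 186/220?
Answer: 2647/2090 ≈ 1.2665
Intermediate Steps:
Z = 323 (Z = 183 + 140 = 323)
136/Z + 186/220 = 136/323 + 186/220 = 136*(1/323) + 186*(1/220) = 8/19 + 93/110 = 2647/2090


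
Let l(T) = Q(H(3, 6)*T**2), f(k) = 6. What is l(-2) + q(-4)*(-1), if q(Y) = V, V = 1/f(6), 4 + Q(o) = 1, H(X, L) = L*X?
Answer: -19/6 ≈ -3.1667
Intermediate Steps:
Q(o) = -3 (Q(o) = -4 + 1 = -3)
l(T) = -3
V = 1/6 ≈ 0.16667
q(Y) = 1/6
l(-2) + q(-4)*(-1) = -3 + (1/6)*(-1) = -3 - 1/6 = -19/6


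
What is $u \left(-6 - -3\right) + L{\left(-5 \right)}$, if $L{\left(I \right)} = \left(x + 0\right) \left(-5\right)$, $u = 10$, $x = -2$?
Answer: $-20$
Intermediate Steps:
$L{\left(I \right)} = 10$ ($L{\left(I \right)} = \left(-2 + 0\right) \left(-5\right) = \left(-2\right) \left(-5\right) = 10$)
$u \left(-6 - -3\right) + L{\left(-5 \right)} = 10 \left(-6 - -3\right) + 10 = 10 \left(-6 + 3\right) + 10 = 10 \left(-3\right) + 10 = -30 + 10 = -20$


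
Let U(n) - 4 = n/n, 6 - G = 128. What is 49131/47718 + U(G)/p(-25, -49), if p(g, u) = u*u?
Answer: 13133569/12730102 ≈ 1.0317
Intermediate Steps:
G = -122 (G = 6 - 1*128 = 6 - 128 = -122)
p(g, u) = u**2
U(n) = 5 (U(n) = 4 + n/n = 4 + 1 = 5)
49131/47718 + U(G)/p(-25, -49) = 49131/47718 + 5/((-49)**2) = 49131*(1/47718) + 5/2401 = 5459/5302 + 5*(1/2401) = 5459/5302 + 5/2401 = 13133569/12730102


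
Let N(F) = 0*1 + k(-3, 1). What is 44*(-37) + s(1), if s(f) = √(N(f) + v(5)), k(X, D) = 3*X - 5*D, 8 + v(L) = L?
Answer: -1628 + I*√17 ≈ -1628.0 + 4.1231*I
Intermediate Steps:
v(L) = -8 + L
k(X, D) = -5*D + 3*X
N(F) = -14 (N(F) = 0*1 + (-5*1 + 3*(-3)) = 0 + (-5 - 9) = 0 - 14 = -14)
s(f) = I*√17 (s(f) = √(-14 + (-8 + 5)) = √(-14 - 3) = √(-17) = I*√17)
44*(-37) + s(1) = 44*(-37) + I*√17 = -1628 + I*√17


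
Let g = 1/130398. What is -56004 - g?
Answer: -7302809593/130398 ≈ -56004.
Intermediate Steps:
g = 1/130398 ≈ 7.6688e-6
-56004 - g = -56004 - 1*1/130398 = -56004 - 1/130398 = -7302809593/130398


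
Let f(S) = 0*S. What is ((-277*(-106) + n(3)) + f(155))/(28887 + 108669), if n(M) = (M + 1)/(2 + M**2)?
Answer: 53831/252186 ≈ 0.21346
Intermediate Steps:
f(S) = 0
n(M) = (1 + M)/(2 + M**2)
((-277*(-106) + n(3)) + f(155))/(28887 + 108669) = ((-277*(-106) + (1 + 3)/(2 + 3**2)) + 0)/(28887 + 108669) = ((29362 + 4/(2 + 9)) + 0)/137556 = ((29362 + 4/11) + 0)*(1/137556) = (322986/11 + 0)*(1/137556) = (322986/11)*(1/137556) = 53831/252186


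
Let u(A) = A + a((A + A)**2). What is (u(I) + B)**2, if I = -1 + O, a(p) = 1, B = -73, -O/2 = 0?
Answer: 5329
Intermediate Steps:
O = 0 (O = -2*0 = 0)
I = -1 (I = -1 + 0 = -1)
u(A) = 1 + A (u(A) = A + 1 = 1 + A)
(u(I) + B)**2 = ((1 - 1) - 73)**2 = (0 - 73)**2 = (-73)**2 = 5329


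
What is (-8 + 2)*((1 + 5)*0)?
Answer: 0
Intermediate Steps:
(-8 + 2)*((1 + 5)*0) = -36*0 = -6*0 = 0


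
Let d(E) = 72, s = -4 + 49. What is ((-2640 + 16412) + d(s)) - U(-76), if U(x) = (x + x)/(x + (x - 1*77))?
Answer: 3170124/229 ≈ 13843.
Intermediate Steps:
s = 45
U(x) = 2*x/(-77 + 2*x) (U(x) = (2*x)/(x + (x - 77)) = (2*x)/(x + (-77 + x)) = (2*x)/(-77 + 2*x) = 2*x/(-77 + 2*x))
((-2640 + 16412) + d(s)) - U(-76) = ((-2640 + 16412) + 72) - 2*(-76)/(-77 + 2*(-76)) = (13772 + 72) - 2*(-76)/(-77 - 152) = 13844 - 2*(-76)/(-229) = 13844 - 2*(-76)*(-1)/229 = 13844 - 1*152/229 = 13844 - 152/229 = 3170124/229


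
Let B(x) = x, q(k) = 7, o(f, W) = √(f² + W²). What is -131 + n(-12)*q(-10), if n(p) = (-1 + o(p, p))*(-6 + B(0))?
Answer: -89 - 504*√2 ≈ -801.76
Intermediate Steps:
o(f, W) = √(W² + f²)
n(p) = 6 - 6*√2*√(p²) (n(p) = (-1 + √(p² + p²))*(-6 + 0) = (-1 + √(2*p²))*(-6) = (-1 + √2*√(p²))*(-6) = 6 - 6*√2*√(p²))
-131 + n(-12)*q(-10) = -131 + (6 - 6*√2*√((-12)²))*7 = -131 + (6 - 6*√2*√144)*7 = -131 + (6 - 6*√2*12)*7 = -131 + (6 - 72*√2)*7 = -131 + (42 - 504*√2) = -89 - 504*√2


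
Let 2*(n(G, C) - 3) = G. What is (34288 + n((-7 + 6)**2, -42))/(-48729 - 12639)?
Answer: -22861/40912 ≈ -0.55878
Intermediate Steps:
n(G, C) = 3 + G/2
(34288 + n((-7 + 6)**2, -42))/(-48729 - 12639) = (34288 + (3 + (-7 + 6)**2/2))/(-48729 - 12639) = (34288 + (3 + (1/2)*(-1)**2))/(-61368) = (34288 + (3 + (1/2)*1))*(-1/61368) = (34288 + (3 + 1/2))*(-1/61368) = (34288 + 7/2)*(-1/61368) = (68583/2)*(-1/61368) = -22861/40912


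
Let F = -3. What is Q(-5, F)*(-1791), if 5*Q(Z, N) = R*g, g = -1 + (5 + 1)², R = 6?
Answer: -75222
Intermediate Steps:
g = 35 (g = -1 + 6² = -1 + 36 = 35)
Q(Z, N) = 42 (Q(Z, N) = (6*35)/5 = (⅕)*210 = 42)
Q(-5, F)*(-1791) = 42*(-1791) = -75222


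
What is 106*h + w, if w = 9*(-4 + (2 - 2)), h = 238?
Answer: 25192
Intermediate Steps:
w = -36 (w = 9*(-4 + 0) = 9*(-4) = -36)
106*h + w = 106*238 - 36 = 25228 - 36 = 25192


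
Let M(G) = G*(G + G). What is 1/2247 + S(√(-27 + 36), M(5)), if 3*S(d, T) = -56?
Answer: -13981/749 ≈ -18.666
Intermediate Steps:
M(G) = 2*G² (M(G) = G*(2*G) = 2*G²)
S(d, T) = -56/3 (S(d, T) = (⅓)*(-56) = -56/3)
1/2247 + S(√(-27 + 36), M(5)) = 1/2247 - 56/3 = -13981/749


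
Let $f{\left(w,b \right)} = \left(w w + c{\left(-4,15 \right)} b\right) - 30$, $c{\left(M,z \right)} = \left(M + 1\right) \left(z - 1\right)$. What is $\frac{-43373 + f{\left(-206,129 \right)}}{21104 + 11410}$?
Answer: $- \frac{6385}{32514} \approx -0.19638$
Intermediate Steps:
$c{\left(M,z \right)} = \left(1 + M\right) \left(-1 + z\right)$
$f{\left(w,b \right)} = -30 + w^{2} - 42 b$ ($f{\left(w,b \right)} = \left(w w + \left(-1 + 15 - -4 - 60\right) b\right) - 30 = \left(w^{2} + \left(-1 + 15 + 4 - 60\right) b\right) - 30 = \left(w^{2} - 42 b\right) - 30 = -30 + w^{2} - 42 b$)
$\frac{-43373 + f{\left(-206,129 \right)}}{21104 + 11410} = \frac{-43373 - \left(5448 - 42436\right)}{21104 + 11410} = \frac{-43373 - -36988}{32514} = \left(-43373 + 36988\right) \frac{1}{32514} = \left(-6385\right) \frac{1}{32514} = - \frac{6385}{32514}$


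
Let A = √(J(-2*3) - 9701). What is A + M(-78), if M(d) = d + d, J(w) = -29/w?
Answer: -156 + I*√349062/6 ≈ -156.0 + 98.469*I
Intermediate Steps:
A = I*√349062/6 (A = √(-29/((-2*3)) - 9701) = √(-29/(-6) - 9701) = √(-29*(-⅙) - 9701) = √(29/6 - 9701) = √(-58177/6) = I*√349062/6 ≈ 98.469*I)
M(d) = 2*d
A + M(-78) = I*√349062/6 + 2*(-78) = I*√349062/6 - 156 = -156 + I*√349062/6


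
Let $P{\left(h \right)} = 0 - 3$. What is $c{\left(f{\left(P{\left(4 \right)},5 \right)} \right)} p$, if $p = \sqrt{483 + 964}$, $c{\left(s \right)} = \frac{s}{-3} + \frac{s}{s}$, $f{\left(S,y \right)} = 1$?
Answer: $\frac{2 \sqrt{1447}}{3} \approx 25.36$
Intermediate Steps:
$P{\left(h \right)} = -3$ ($P{\left(h \right)} = 0 - 3 = -3$)
$c{\left(s \right)} = 1 - \frac{s}{3}$ ($c{\left(s \right)} = s \left(- \frac{1}{3}\right) + 1 = - \frac{s}{3} + 1 = 1 - \frac{s}{3}$)
$p = \sqrt{1447} \approx 38.039$
$c{\left(f{\left(P{\left(4 \right)},5 \right)} \right)} p = \left(1 - \frac{1}{3}\right) \sqrt{1447} = \frac{2 \sqrt{1447}}{3}$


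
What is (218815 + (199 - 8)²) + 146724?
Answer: 402020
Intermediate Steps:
(218815 + (199 - 8)²) + 146724 = (218815 + 191²) + 146724 = (218815 + 36481) + 146724 = 255296 + 146724 = 402020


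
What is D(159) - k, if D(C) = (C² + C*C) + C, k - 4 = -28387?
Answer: 79104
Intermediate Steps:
k = -28383 (k = 4 - 28387 = -28383)
D(C) = C + 2*C² (D(C) = (C² + C²) + C = 2*C² + C = C + 2*C²)
D(159) - k = 159*(1 + 2*159) - 1*(-28383) = 159*(1 + 318) + 28383 = 159*319 + 28383 = 50721 + 28383 = 79104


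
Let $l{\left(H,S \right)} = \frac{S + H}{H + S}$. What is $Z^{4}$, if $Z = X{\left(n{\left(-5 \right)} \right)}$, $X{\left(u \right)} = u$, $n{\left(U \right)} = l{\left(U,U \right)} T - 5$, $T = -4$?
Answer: $6561$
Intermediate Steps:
$l{\left(H,S \right)} = 1$ ($l{\left(H,S \right)} = \frac{H + S}{H + S} = 1$)
$n{\left(U \right)} = -9$ ($n{\left(U \right)} = 1 \left(-4\right) - 5 = -4 - 5 = -9$)
$Z = -9$
$Z^{4} = \left(-9\right)^{4} = 6561$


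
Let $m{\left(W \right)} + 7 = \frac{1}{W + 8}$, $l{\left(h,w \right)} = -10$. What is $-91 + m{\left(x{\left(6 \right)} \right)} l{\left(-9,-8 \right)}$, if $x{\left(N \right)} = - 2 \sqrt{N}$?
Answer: $-23 - \frac{\sqrt{6}}{2} \approx -24.225$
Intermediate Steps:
$m{\left(W \right)} = -7 + \frac{1}{8 + W}$ ($m{\left(W \right)} = -7 + \frac{1}{W + 8} = -7 + \frac{1}{8 + W}$)
$-91 + m{\left(x{\left(6 \right)} \right)} l{\left(-9,-8 \right)} = -91 + \frac{-55 - 7 \left(- 2 \sqrt{6}\right)}{8 - 2 \sqrt{6}} \left(-10\right) = -91 + \frac{-55 + 14 \sqrt{6}}{8 - 2 \sqrt{6}} \left(-10\right) = -91 - \frac{10 \left(-55 + 14 \sqrt{6}\right)}{8 - 2 \sqrt{6}}$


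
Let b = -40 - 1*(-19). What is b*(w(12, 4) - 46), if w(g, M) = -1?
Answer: 987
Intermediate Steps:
b = -21 (b = -40 + 19 = -21)
b*(w(12, 4) - 46) = -21*(-1 - 46) = -21*(-47) = 987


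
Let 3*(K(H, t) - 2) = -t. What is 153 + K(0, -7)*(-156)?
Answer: -523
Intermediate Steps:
K(H, t) = 2 - t/3 (K(H, t) = 2 + (-t)/3 = 2 - t/3)
153 + K(0, -7)*(-156) = 153 + (2 - ⅓*(-7))*(-156) = 153 + (2 + 7/3)*(-156) = 153 + (13/3)*(-156) = 153 - 676 = -523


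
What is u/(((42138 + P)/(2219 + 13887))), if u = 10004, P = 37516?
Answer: 80562212/39827 ≈ 2022.8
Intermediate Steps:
u/(((42138 + P)/(2219 + 13887))) = 10004/(((42138 + 37516)/(2219 + 13887))) = 10004/((79654/16106)) = 10004/((79654*(1/16106))) = 10004/(39827/8053) = 10004*(8053/39827) = 80562212/39827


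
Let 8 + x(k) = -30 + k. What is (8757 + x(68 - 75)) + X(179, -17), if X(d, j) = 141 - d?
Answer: 8674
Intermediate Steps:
x(k) = -38 + k (x(k) = -8 + (-30 + k) = -38 + k)
(8757 + x(68 - 75)) + X(179, -17) = (8757 + (-38 + (68 - 75))) + (141 - 1*179) = (8757 + (-38 - 7)) + (141 - 179) = (8757 - 45) - 38 = 8712 - 38 = 8674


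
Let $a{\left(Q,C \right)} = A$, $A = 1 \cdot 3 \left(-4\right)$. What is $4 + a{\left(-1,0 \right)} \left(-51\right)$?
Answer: $616$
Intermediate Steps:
$A = -12$ ($A = 3 \left(-4\right) = -12$)
$a{\left(Q,C \right)} = -12$
$4 + a{\left(-1,0 \right)} \left(-51\right) = 4 - -612 = 4 + 612 = 616$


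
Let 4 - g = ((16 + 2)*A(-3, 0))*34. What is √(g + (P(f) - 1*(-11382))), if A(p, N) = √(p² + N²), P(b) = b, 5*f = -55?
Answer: √9539 ≈ 97.668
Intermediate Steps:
f = -11 (f = (⅕)*(-55) = -11)
A(p, N) = √(N² + p²)
g = -1832 (g = 4 - (16 + 2)*√(0² + (-3)²)*34 = 4 - 18*√(0 + 9)*34 = 4 - 18*√9*34 = 4 - 18*3*34 = 4 - 54*34 = 4 - 1*1836 = 4 - 1836 = -1832)
√(g + (P(f) - 1*(-11382))) = √(-1832 + (-11 - 1*(-11382))) = √(-1832 + (-11 + 11382)) = √(-1832 + 11371) = √9539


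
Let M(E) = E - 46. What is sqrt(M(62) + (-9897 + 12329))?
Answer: 12*sqrt(17) ≈ 49.477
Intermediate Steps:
M(E) = -46 + E
sqrt(M(62) + (-9897 + 12329)) = sqrt((-46 + 62) + (-9897 + 12329)) = sqrt(16 + 2432) = sqrt(2448) = 12*sqrt(17)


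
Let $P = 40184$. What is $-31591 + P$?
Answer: $8593$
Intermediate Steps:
$-31591 + P = -31591 + 40184 = 8593$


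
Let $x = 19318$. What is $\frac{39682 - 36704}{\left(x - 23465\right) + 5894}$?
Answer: $\frac{2978}{1747} \approx 1.7046$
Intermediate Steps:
$\frac{39682 - 36704}{\left(x - 23465\right) + 5894} = \frac{39682 - 36704}{\left(19318 - 23465\right) + 5894} = \frac{2978}{\left(19318 - 23465\right) + 5894} = \frac{2978}{-4147 + 5894} = \frac{2978}{1747}$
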